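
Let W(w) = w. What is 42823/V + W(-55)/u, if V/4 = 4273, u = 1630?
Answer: 6886143/2785996 ≈ 2.4717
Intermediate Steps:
V = 17092 (V = 4*4273 = 17092)
42823/V + W(-55)/u = 42823/17092 - 55/1630 = 42823*(1/17092) - 55*1/1630 = 42823/17092 - 11/326 = 6886143/2785996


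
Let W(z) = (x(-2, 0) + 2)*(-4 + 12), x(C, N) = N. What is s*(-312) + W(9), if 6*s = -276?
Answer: 14368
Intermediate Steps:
s = -46 (s = (⅙)*(-276) = -46)
W(z) = 16 (W(z) = (0 + 2)*(-4 + 12) = 2*8 = 16)
s*(-312) + W(9) = -46*(-312) + 16 = 14352 + 16 = 14368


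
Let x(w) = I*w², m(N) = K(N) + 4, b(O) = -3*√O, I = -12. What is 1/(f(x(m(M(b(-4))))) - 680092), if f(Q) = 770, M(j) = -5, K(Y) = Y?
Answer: -1/679322 ≈ -1.4721e-6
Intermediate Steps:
m(N) = 4 + N (m(N) = N + 4 = 4 + N)
x(w) = -12*w²
1/(f(x(m(M(b(-4))))) - 680092) = 1/(770 - 680092) = 1/(-679322) = -1/679322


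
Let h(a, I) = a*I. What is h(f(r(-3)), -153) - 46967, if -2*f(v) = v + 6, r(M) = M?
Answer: -93475/2 ≈ -46738.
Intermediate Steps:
f(v) = -3 - v/2 (f(v) = -(v + 6)/2 = -(6 + v)/2 = -3 - v/2)
h(a, I) = I*a
h(f(r(-3)), -153) - 46967 = -153*(-3 - 1/2*(-3)) - 46967 = -153*(-3 + 3/2) - 46967 = -153*(-3/2) - 46967 = 459/2 - 46967 = -93475/2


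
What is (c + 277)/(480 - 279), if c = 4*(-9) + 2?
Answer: 81/67 ≈ 1.2090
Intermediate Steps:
c = -34 (c = -36 + 2 = -34)
(c + 277)/(480 - 279) = (-34 + 277)/(480 - 279) = 243/201 = 243*(1/201) = 81/67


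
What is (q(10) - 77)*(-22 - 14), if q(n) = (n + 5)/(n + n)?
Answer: 2745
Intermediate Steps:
q(n) = (5 + n)/(2*n) (q(n) = (5 + n)/((2*n)) = (5 + n)*(1/(2*n)) = (5 + n)/(2*n))
(q(10) - 77)*(-22 - 14) = ((½)*(5 + 10)/10 - 77)*(-22 - 14) = ((½)*(⅒)*15 - 77)*(-36) = (¾ - 77)*(-36) = -305/4*(-36) = 2745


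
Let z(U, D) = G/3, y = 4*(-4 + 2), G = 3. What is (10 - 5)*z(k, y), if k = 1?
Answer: 5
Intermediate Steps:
y = -8 (y = 4*(-2) = -8)
z(U, D) = 1 (z(U, D) = 3/3 = 3*(⅓) = 1)
(10 - 5)*z(k, y) = (10 - 5)*1 = 5*1 = 5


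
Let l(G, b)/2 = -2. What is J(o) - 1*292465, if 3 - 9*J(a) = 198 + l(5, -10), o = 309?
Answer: -2632376/9 ≈ -2.9249e+5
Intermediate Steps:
l(G, b) = -4 (l(G, b) = 2*(-2) = -4)
J(a) = -191/9 (J(a) = ⅓ - (198 - 4)/9 = ⅓ - ⅑*194 = ⅓ - 194/9 = -191/9)
J(o) - 1*292465 = -191/9 - 1*292465 = -191/9 - 292465 = -2632376/9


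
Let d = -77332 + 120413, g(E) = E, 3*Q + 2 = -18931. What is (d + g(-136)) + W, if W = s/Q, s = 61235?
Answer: 270964660/6311 ≈ 42935.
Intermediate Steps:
Q = -6311 (Q = -2/3 + (1/3)*(-18931) = -2/3 - 18931/3 = -6311)
W = -61235/6311 (W = 61235/(-6311) = 61235*(-1/6311) = -61235/6311 ≈ -9.7029)
d = 43081
(d + g(-136)) + W = (43081 - 136) - 61235/6311 = 42945 - 61235/6311 = 270964660/6311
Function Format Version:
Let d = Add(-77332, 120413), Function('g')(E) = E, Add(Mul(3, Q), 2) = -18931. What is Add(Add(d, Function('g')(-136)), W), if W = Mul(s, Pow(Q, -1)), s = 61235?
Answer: Rational(270964660, 6311) ≈ 42935.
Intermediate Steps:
Q = -6311 (Q = Add(Rational(-2, 3), Mul(Rational(1, 3), -18931)) = Add(Rational(-2, 3), Rational(-18931, 3)) = -6311)
W = Rational(-61235, 6311) (W = Mul(61235, Pow(-6311, -1)) = Mul(61235, Rational(-1, 6311)) = Rational(-61235, 6311) ≈ -9.7029)
d = 43081
Add(Add(d, Function('g')(-136)), W) = Add(Add(43081, -136), Rational(-61235, 6311)) = Add(42945, Rational(-61235, 6311)) = Rational(270964660, 6311)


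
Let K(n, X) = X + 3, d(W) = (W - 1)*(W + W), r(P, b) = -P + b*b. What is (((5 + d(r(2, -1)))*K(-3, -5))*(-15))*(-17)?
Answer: -4590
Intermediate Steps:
r(P, b) = b² - P (r(P, b) = -P + b² = b² - P)
d(W) = 2*W*(-1 + W) (d(W) = (-1 + W)*(2*W) = 2*W*(-1 + W))
K(n, X) = 3 + X
(((5 + d(r(2, -1)))*K(-3, -5))*(-15))*(-17) = (((5 + 2*((-1)² - 1*2)*(-1 + ((-1)² - 1*2)))*(3 - 5))*(-15))*(-17) = (((5 + 2*(1 - 2)*(-1 + (1 - 2)))*(-2))*(-15))*(-17) = (((5 + 2*(-1)*(-1 - 1))*(-2))*(-15))*(-17) = (((5 + 2*(-1)*(-2))*(-2))*(-15))*(-17) = (((5 + 4)*(-2))*(-15))*(-17) = ((9*(-2))*(-15))*(-17) = -18*(-15)*(-17) = 270*(-17) = -4590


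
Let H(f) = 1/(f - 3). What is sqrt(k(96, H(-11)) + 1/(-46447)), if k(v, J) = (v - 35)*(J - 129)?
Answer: I*sqrt(3329134650028614)/650258 ≈ 88.732*I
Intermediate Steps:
H(f) = 1/(-3 + f)
k(v, J) = (-129 + J)*(-35 + v) (k(v, J) = (-35 + v)*(-129 + J) = (-129 + J)*(-35 + v))
sqrt(k(96, H(-11)) + 1/(-46447)) = sqrt((4515 - 129*96 - 35/(-3 - 11) + 96/(-3 - 11)) + 1/(-46447)) = sqrt((4515 - 12384 - 35/(-14) + 96/(-14)) - 1/46447) = sqrt((4515 - 12384 - 35*(-1/14) - 1/14*96) - 1/46447) = sqrt((4515 - 12384 + 5/2 - 48/7) - 1/46447) = sqrt(-110227/14 - 1/46447) = sqrt(-5119713483/650258) = I*sqrt(3329134650028614)/650258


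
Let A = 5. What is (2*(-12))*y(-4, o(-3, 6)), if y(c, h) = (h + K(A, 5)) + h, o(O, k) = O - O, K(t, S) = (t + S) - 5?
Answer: -120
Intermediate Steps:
K(t, S) = -5 + S + t (K(t, S) = (S + t) - 5 = -5 + S + t)
o(O, k) = 0
y(c, h) = 5 + 2*h (y(c, h) = (h + (-5 + 5 + 5)) + h = (h + 5) + h = (5 + h) + h = 5 + 2*h)
(2*(-12))*y(-4, o(-3, 6)) = (2*(-12))*(5 + 2*0) = -24*(5 + 0) = -24*5 = -120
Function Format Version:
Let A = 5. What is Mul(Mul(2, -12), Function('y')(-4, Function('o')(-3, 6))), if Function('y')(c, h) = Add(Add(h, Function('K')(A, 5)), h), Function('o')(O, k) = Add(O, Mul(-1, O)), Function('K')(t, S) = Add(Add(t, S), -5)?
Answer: -120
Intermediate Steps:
Function('K')(t, S) = Add(-5, S, t) (Function('K')(t, S) = Add(Add(S, t), -5) = Add(-5, S, t))
Function('o')(O, k) = 0
Function('y')(c, h) = Add(5, Mul(2, h)) (Function('y')(c, h) = Add(Add(h, Add(-5, 5, 5)), h) = Add(Add(h, 5), h) = Add(Add(5, h), h) = Add(5, Mul(2, h)))
Mul(Mul(2, -12), Function('y')(-4, Function('o')(-3, 6))) = Mul(Mul(2, -12), Add(5, Mul(2, 0))) = Mul(-24, Add(5, 0)) = Mul(-24, 5) = -120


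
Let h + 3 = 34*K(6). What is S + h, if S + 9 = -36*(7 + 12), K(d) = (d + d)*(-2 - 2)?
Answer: -2328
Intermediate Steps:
K(d) = -8*d (K(d) = (2*d)*(-4) = -8*d)
h = -1635 (h = -3 + 34*(-8*6) = -3 + 34*(-48) = -3 - 1632 = -1635)
S = -693 (S = -9 - 36*(7 + 12) = -9 - 36*19 = -9 - 684 = -693)
S + h = -693 - 1635 = -2328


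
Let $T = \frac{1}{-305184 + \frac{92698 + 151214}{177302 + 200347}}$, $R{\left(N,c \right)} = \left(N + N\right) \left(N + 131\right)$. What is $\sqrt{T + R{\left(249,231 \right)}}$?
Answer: $\frac{\sqrt{69824655292038855624183354}}{19208698084} \approx 435.02$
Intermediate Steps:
$R{\left(N,c \right)} = 2 N \left(131 + N\right)$
$T = - \frac{125883}{38417396168}$ ($T = \frac{1}{-305184 + \frac{243912}{377649}} = \frac{1}{-305184 + 243912 \cdot \frac{1}{377649}} = \frac{1}{-305184 + \frac{81304}{125883}} = \frac{1}{- \frac{38417396168}{125883}} = - \frac{125883}{38417396168} \approx -3.2767 \cdot 10^{-6}$)
$\sqrt{T + R{\left(249,231 \right)}} = \sqrt{- \frac{125883}{38417396168} + 2 \cdot 249 \left(131 + 249\right)} = \sqrt{- \frac{125883}{38417396168} + 2 \cdot 249 \cdot 380} = \sqrt{- \frac{125883}{38417396168} + 189240} = \sqrt{\frac{7270108050706437}{38417396168}} = \frac{\sqrt{69824655292038855624183354}}{19208698084}$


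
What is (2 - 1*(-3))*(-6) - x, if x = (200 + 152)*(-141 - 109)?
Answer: 87970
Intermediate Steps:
x = -88000 (x = 352*(-250) = -88000)
(2 - 1*(-3))*(-6) - x = (2 - 1*(-3))*(-6) - 1*(-88000) = (2 + 3)*(-6) + 88000 = 5*(-6) + 88000 = -30 + 88000 = 87970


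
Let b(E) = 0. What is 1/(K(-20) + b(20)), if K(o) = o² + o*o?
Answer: 1/800 ≈ 0.0012500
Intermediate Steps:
K(o) = 2*o² (K(o) = o² + o² = 2*o²)
1/(K(-20) + b(20)) = 1/(2*(-20)² + 0) = 1/(2*400 + 0) = 1/(800 + 0) = 1/800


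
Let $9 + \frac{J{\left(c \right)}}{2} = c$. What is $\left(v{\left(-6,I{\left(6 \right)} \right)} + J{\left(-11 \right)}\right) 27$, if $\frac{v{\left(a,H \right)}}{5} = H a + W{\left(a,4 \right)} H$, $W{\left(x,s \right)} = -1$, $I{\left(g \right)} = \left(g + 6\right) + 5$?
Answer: $-17145$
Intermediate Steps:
$I{\left(g \right)} = 11 + g$ ($I{\left(g \right)} = \left(6 + g\right) + 5 = 11 + g$)
$J{\left(c \right)} = -18 + 2 c$
$v{\left(a,H \right)} = - 5 H + 5 H a$ ($v{\left(a,H \right)} = 5 \left(H a - H\right) = 5 \left(- H + H a\right) = - 5 H + 5 H a$)
$\left(v{\left(-6,I{\left(6 \right)} \right)} + J{\left(-11 \right)}\right) 27 = \left(5 \left(11 + 6\right) \left(-1 - 6\right) + \left(-18 + 2 \left(-11\right)\right)\right) 27 = \left(5 \cdot 17 \left(-7\right) - 40\right) 27 = \left(-595 - 40\right) 27 = \left(-635\right) 27 = -17145$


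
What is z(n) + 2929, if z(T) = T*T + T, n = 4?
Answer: 2949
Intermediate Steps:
z(T) = T + T² (z(T) = T² + T = T + T²)
z(n) + 2929 = 4*(1 + 4) + 2929 = 4*5 + 2929 = 20 + 2929 = 2949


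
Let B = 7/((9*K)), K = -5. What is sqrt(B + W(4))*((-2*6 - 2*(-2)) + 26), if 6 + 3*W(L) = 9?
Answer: 6*sqrt(190)/5 ≈ 16.541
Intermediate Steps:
W(L) = 1 (W(L) = -2 + (1/3)*9 = -2 + 3 = 1)
B = -7/45 (B = 7/((9*(-5))) = 7/(-45) = 7*(-1/45) = -7/45 ≈ -0.15556)
sqrt(B + W(4))*((-2*6 - 2*(-2)) + 26) = sqrt(-7/45 + 1)*((-2*6 - 2*(-2)) + 26) = sqrt(38/45)*((-12 + 4) + 26) = (sqrt(190)/15)*(-8 + 26) = (sqrt(190)/15)*18 = 6*sqrt(190)/5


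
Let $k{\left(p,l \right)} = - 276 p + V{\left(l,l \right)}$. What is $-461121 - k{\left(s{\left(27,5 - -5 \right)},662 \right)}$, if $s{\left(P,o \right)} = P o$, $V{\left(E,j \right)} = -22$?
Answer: $-386579$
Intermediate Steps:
$k{\left(p,l \right)} = -22 - 276 p$ ($k{\left(p,l \right)} = - 276 p - 22 = -22 - 276 p$)
$-461121 - k{\left(s{\left(27,5 - -5 \right)},662 \right)} = -461121 - \left(-22 - 276 \cdot 27 \left(5 - -5\right)\right) = -461121 - \left(-22 - 276 \cdot 27 \left(5 + 5\right)\right) = -461121 - \left(-22 - 276 \cdot 27 \cdot 10\right) = -461121 - \left(-22 - 74520\right) = -461121 - -74542 = -461121 + 74542 = -386579$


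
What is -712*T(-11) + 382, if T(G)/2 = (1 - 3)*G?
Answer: -30946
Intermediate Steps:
T(G) = -4*G (T(G) = 2*((1 - 3)*G) = 2*(-2*G) = -4*G)
-712*T(-11) + 382 = -(-2848)*(-11) + 382 = -712*44 + 382 = -31328 + 382 = -30946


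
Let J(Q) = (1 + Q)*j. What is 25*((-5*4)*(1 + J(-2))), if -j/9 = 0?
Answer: -500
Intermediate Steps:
j = 0 (j = -9*0 = 0)
J(Q) = 0 (J(Q) = (1 + Q)*0 = 0)
25*((-5*4)*(1 + J(-2))) = 25*((-5*4)*(1 + 0)) = 25*(-20*1) = 25*(-20) = -500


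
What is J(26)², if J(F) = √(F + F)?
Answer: 52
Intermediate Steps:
J(F) = √2*√F (J(F) = √(2*F) = √2*√F)
J(26)² = (√2*√26)² = (2*√13)² = 52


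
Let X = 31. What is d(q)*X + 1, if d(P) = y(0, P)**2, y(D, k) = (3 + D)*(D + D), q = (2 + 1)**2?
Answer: 1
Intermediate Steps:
q = 9 (q = 3**2 = 9)
y(D, k) = 2*D*(3 + D) (y(D, k) = (3 + D)*(2*D) = 2*D*(3 + D))
d(P) = 0 (d(P) = (2*0*(3 + 0))**2 = (2*0*3)**2 = 0**2 = 0)
d(q)*X + 1 = 0*31 + 1 = 0 + 1 = 1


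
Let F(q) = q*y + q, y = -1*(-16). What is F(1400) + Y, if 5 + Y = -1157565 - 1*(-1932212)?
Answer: 798442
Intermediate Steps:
y = 16
Y = 774642 (Y = -5 + (-1157565 - 1*(-1932212)) = -5 + (-1157565 + 1932212) = -5 + 774647 = 774642)
F(q) = 17*q (F(q) = q*16 + q = 16*q + q = 17*q)
F(1400) + Y = 17*1400 + 774642 = 23800 + 774642 = 798442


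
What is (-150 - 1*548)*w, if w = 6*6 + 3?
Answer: -27222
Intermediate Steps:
w = 39 (w = 36 + 3 = 39)
(-150 - 1*548)*w = (-150 - 1*548)*39 = (-150 - 548)*39 = -698*39 = -27222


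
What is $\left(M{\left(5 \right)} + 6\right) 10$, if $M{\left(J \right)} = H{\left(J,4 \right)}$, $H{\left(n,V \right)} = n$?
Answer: $110$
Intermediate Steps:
$M{\left(J \right)} = J$
$\left(M{\left(5 \right)} + 6\right) 10 = \left(5 + 6\right) 10 = 11 \cdot 10 = 110$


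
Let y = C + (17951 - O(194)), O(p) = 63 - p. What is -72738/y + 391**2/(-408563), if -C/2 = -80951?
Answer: -28617094699/36767401496 ≈ -0.77833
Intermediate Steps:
C = 161902 (C = -2*(-80951) = 161902)
y = 179984 (y = 161902 + (17951 - (63 - 1*194)) = 161902 + (17951 - (63 - 194)) = 161902 + (17951 - 1*(-131)) = 161902 + (17951 + 131) = 161902 + 18082 = 179984)
-72738/y + 391**2/(-408563) = -72738/179984 + 391**2/(-408563) = -72738*1/179984 + 152881*(-1/408563) = -36369/89992 - 152881/408563 = -28617094699/36767401496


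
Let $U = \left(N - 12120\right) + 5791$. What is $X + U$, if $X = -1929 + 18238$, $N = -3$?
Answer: $9977$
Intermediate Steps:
$X = 16309$
$U = -6332$ ($U = \left(-3 - 12120\right) + 5791 = -12123 + 5791 = -6332$)
$X + U = 16309 - 6332 = 9977$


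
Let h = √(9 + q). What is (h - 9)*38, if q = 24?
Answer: -342 + 38*√33 ≈ -123.71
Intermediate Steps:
h = √33 (h = √(9 + 24) = √33 ≈ 5.7446)
(h - 9)*38 = (√33 - 9)*38 = (-9 + √33)*38 = -342 + 38*√33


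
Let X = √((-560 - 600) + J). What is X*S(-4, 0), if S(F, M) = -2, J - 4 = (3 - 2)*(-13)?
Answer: -2*I*√1169 ≈ -68.381*I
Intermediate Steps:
J = -9 (J = 4 + (3 - 2)*(-13) = 4 + 1*(-13) = 4 - 13 = -9)
X = I*√1169 (X = √((-560 - 600) - 9) = √(-1160 - 9) = √(-1169) = I*√1169 ≈ 34.191*I)
X*S(-4, 0) = (I*√1169)*(-2) = -2*I*√1169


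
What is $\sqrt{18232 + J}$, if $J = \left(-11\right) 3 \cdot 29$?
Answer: $5 \sqrt{691} \approx 131.43$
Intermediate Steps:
$J = -957$ ($J = \left(-33\right) 29 = -957$)
$\sqrt{18232 + J} = \sqrt{18232 - 957} = \sqrt{17275} = 5 \sqrt{691}$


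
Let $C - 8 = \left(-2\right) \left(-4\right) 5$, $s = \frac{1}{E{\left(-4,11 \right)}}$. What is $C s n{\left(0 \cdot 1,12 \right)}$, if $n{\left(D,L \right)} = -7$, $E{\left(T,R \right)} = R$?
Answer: $- \frac{336}{11} \approx -30.545$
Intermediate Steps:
$s = \frac{1}{11} \approx 0.090909$
$C = 48$ ($C = 8 + \left(-2\right) \left(-4\right) 5 = 8 + 8 \cdot 5 = 8 + 40 = 48$)
$C s n{\left(0 \cdot 1,12 \right)} = 48 \cdot \frac{1}{11} \left(-7\right) = \frac{48}{11} \left(-7\right) = - \frac{336}{11}$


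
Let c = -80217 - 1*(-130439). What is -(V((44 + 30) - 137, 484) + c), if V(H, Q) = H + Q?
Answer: -50643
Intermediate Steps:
c = 50222 (c = -80217 + 130439 = 50222)
-(V((44 + 30) - 137, 484) + c) = -((((44 + 30) - 137) + 484) + 50222) = -(((74 - 137) + 484) + 50222) = -((-63 + 484) + 50222) = -(421 + 50222) = -1*50643 = -50643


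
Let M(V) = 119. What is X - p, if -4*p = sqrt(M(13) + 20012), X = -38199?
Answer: -38199 + sqrt(20131)/4 ≈ -38164.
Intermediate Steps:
p = -sqrt(20131)/4 (p = -sqrt(119 + 20012)/4 = -sqrt(20131)/4 ≈ -35.471)
X - p = -38199 - (-1)*sqrt(20131)/4 = -38199 + sqrt(20131)/4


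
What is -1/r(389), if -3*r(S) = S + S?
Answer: 3/778 ≈ 0.0038560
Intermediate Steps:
r(S) = -2*S/3 (r(S) = -(S + S)/3 = -2*S/3)
-1/r(389) = -1/((-⅔*389)) = -1/(-778/3) = -1*(-3/778) = 3/778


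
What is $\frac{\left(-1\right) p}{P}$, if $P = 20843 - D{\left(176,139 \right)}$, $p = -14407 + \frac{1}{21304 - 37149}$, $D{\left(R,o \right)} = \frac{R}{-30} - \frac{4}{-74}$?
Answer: $\frac{817385796}{1182864109} \approx 0.69102$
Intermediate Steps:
$D{\left(R,o \right)} = \frac{2}{37} - \frac{R}{30}$ ($D{\left(R,o \right)} = R \left(- \frac{1}{30}\right) - - \frac{2}{37} = - \frac{R}{30} + \frac{2}{37} = \frac{2}{37} - \frac{R}{30}$)
$p = - \frac{228278916}{15845}$ ($p = -14407 + \frac{1}{-15845} = -14407 - \frac{1}{15845} = - \frac{228278916}{15845} \approx -14407.0$)
$P = \frac{11571091}{555}$ ($P = 20843 - \left(\frac{2}{37} - \frac{88}{15}\right) = 20843 - - \frac{3226}{555} = 20843 + \frac{3226}{555} = \frac{11571091}{555} \approx 20849.0$)
$\frac{\left(-1\right) p}{P} = \frac{\left(-1\right) \left(- \frac{228278916}{15845}\right)}{\frac{11571091}{555}} = \frac{228278916}{15845} \cdot \frac{555}{11571091} = \frac{817385796}{1182864109}$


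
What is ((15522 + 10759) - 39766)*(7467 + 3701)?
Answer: -150600480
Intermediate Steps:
((15522 + 10759) - 39766)*(7467 + 3701) = (26281 - 39766)*11168 = -13485*11168 = -150600480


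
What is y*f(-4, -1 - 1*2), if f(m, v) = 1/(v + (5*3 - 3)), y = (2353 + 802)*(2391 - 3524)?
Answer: -3574615/9 ≈ -3.9718e+5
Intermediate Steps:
y = -3574615 (y = 3155*(-1133) = -3574615)
f(m, v) = 1/(12 + v) (f(m, v) = 1/(v + (15 - 3)) = 1/(v + 12) = 1/(12 + v))
y*f(-4, -1 - 1*2) = -3574615/(12 + (-1 - 1*2)) = -3574615/(12 + (-1 - 2)) = -3574615/(12 - 3) = -3574615/9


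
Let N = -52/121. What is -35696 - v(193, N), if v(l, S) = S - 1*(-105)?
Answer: -4331869/121 ≈ -35801.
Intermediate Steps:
N = -52/121 (N = -52*1/121 = -52/121 ≈ -0.42975)
v(l, S) = 105 + S (v(l, S) = S + 105 = 105 + S)
-35696 - v(193, N) = -35696 - (105 - 52/121) = -35696 - 1*12653/121 = -35696 - 12653/121 = -4331869/121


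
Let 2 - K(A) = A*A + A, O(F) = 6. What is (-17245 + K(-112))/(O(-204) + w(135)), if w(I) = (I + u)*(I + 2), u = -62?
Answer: -29675/10007 ≈ -2.9654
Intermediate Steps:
w(I) = (-62 + I)*(2 + I) (w(I) = (I - 62)*(I + 2) = (-62 + I)*(2 + I))
K(A) = 2 - A - A² (K(A) = 2 - (A*A + A) = 2 - (A² + A) = 2 - (A + A²) = 2 + (-A - A²) = 2 - A - A²)
(-17245 + K(-112))/(O(-204) + w(135)) = (-17245 + (2 - 1*(-112) - 1*(-112)²))/(6 + (-124 + 135² - 60*135)) = (-17245 + (2 + 112 - 1*12544))/(6 + (-124 + 18225 - 8100)) = (-17245 + (2 + 112 - 12544))/(6 + 10001) = (-17245 - 12430)/10007 = -29675*1/10007 = -29675/10007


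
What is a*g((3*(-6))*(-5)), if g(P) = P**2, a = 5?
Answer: 40500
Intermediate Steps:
a*g((3*(-6))*(-5)) = 5*((3*(-6))*(-5))**2 = 5*(-18*(-5))**2 = 5*90**2 = 5*8100 = 40500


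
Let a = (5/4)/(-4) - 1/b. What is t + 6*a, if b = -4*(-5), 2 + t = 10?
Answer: 233/40 ≈ 5.8250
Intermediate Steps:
t = 8 (t = -2 + 10 = 8)
b = 20
a = -29/80 (a = (5/4)/(-4) - 1/20 = (5*(¼))*(-¼) - 1*1/20 = (5/4)*(-¼) - 1/20 = -5/16 - 1/20 = -29/80 ≈ -0.36250)
t + 6*a = 8 + 6*(-29/80) = 8 - 87/40 = 233/40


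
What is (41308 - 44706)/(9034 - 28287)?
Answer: 3398/19253 ≈ 0.17649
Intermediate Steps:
(41308 - 44706)/(9034 - 28287) = -3398/(-19253) = -3398*(-1/19253) = 3398/19253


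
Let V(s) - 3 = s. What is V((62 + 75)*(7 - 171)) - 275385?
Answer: -297850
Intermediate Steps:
V(s) = 3 + s
V((62 + 75)*(7 - 171)) - 275385 = (3 + (62 + 75)*(7 - 171)) - 275385 = (3 + 137*(-164)) - 275385 = (3 - 22468) - 275385 = -22465 - 275385 = -297850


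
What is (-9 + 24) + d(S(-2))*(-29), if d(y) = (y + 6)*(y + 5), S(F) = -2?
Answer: -333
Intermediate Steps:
d(y) = (5 + y)*(6 + y) (d(y) = (6 + y)*(5 + y) = (5 + y)*(6 + y))
(-9 + 24) + d(S(-2))*(-29) = (-9 + 24) + (30 + (-2)**2 + 11*(-2))*(-29) = 15 + (30 + 4 - 22)*(-29) = 15 + 12*(-29) = 15 - 348 = -333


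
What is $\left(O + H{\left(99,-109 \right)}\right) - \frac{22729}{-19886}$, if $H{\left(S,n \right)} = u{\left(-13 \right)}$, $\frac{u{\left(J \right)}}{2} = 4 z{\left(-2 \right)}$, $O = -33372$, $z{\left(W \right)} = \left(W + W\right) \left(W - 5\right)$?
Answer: $- \frac{659158399}{19886} \approx -33147.0$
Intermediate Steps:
$z{\left(W \right)} = 2 W \left(-5 + W\right)$
$u{\left(J \right)} = 224$ ($u{\left(J \right)} = 2 \cdot 4 \cdot 2 \left(-2\right) \left(-5 - 2\right) = 2 \cdot 4 \cdot 2 \left(-2\right) \left(-7\right) = 2 \cdot 4 \cdot 28 = 2 \cdot 112 = 224$)
$H{\left(S,n \right)} = 224$
$\left(O + H{\left(99,-109 \right)}\right) - \frac{22729}{-19886} = \left(-33372 + 224\right) - \frac{22729}{-19886} = -33148 - - \frac{22729}{19886} = -33148 + \frac{22729}{19886} = - \frac{659158399}{19886}$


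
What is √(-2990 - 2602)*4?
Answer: 8*I*√1398 ≈ 299.12*I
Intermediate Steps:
√(-2990 - 2602)*4 = √(-5592)*4 = (2*I*√1398)*4 = 8*I*√1398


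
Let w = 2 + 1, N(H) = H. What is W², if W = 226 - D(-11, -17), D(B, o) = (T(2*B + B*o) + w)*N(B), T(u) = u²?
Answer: 89840470756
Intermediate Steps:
w = 3
D(B, o) = B*(3 + (2*B + B*o)²) (D(B, o) = ((2*B + B*o)² + 3)*B = (3 + (2*B + B*o)²)*B = B*(3 + (2*B + B*o)²))
W = 299734 (W = 226 - (-11)*(3 + (-11)²*(2 - 17)²) = 226 - (-11)*(3 + 121*(-15)²) = 226 - (-11)*(3 + 121*225) = 226 - (-11)*(3 + 27225) = 226 - (-11)*27228 = 226 - 1*(-299508) = 226 + 299508 = 299734)
W² = 299734² = 89840470756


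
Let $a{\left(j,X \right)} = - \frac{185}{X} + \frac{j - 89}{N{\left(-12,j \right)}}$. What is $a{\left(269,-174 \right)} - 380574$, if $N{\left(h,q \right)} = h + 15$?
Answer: $- \frac{66209251}{174} \approx -3.8051 \cdot 10^{5}$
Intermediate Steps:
$N{\left(h,q \right)} = 15 + h$
$a{\left(j,X \right)} = - \frac{89}{3} - \frac{185}{X} + \frac{j}{3}$ ($a{\left(j,X \right)} = - \frac{185}{X} + \frac{j - 89}{15 - 12} = - \frac{185}{X} + \frac{j - 89}{3} = - \frac{185}{X} + \left(-89 + j\right) \frac{1}{3} = - \frac{185}{X} + \left(- \frac{89}{3} + \frac{j}{3}\right) = - \frac{89}{3} - \frac{185}{X} + \frac{j}{3}$)
$a{\left(269,-174 \right)} - 380574 = \frac{-555 - 174 \left(-89 + 269\right)}{3 \left(-174\right)} - 380574 = \frac{1}{3} \left(- \frac{1}{174}\right) \left(-555 - 31320\right) - 380574 = \frac{1}{3} \left(- \frac{1}{174}\right) \left(-31875\right) - 380574 = \frac{10625}{174} - 380574 = - \frac{66209251}{174}$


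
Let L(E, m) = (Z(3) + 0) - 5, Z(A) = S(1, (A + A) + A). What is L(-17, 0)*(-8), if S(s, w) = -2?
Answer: 56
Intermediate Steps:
Z(A) = -2
L(E, m) = -7 (L(E, m) = (-2 + 0) - 5 = -2 - 5 = -7)
L(-17, 0)*(-8) = -7*(-8) = 56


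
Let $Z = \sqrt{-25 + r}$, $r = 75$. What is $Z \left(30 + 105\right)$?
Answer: $675 \sqrt{2} \approx 954.59$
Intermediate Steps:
$Z = 5 \sqrt{2}$ ($Z = \sqrt{-25 + 75} = \sqrt{50} = 5 \sqrt{2} \approx 7.0711$)
$Z \left(30 + 105\right) = 5 \sqrt{2} \left(30 + 105\right) = 5 \sqrt{2} \cdot 135 = 675 \sqrt{2}$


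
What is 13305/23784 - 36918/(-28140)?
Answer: 4970081/2655880 ≈ 1.8713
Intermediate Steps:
13305/23784 - 36918/(-28140) = 13305*(1/23784) - 36918*(-1/28140) = 4435/7928 + 879/670 = 4970081/2655880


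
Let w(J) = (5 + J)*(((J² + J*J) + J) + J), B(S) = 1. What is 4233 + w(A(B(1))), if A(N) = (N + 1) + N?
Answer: 4425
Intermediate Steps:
A(N) = 1 + 2*N (A(N) = (1 + N) + N = 1 + 2*N)
w(J) = (5 + J)*(2*J + 2*J²) (w(J) = (5 + J)*(((J² + J²) + J) + J) = (5 + J)*((2*J² + J) + J) = (5 + J)*((J + 2*J²) + J) = (5 + J)*(2*J + 2*J²))
4233 + w(A(B(1))) = 4233 + 2*(1 + 2*1)*(5 + (1 + 2*1)² + 6*(1 + 2*1)) = 4233 + 2*(1 + 2)*(5 + (1 + 2)² + 6*(1 + 2)) = 4233 + 2*3*(5 + 3² + 6*3) = 4233 + 2*3*(5 + 9 + 18) = 4233 + 2*3*32 = 4233 + 192 = 4425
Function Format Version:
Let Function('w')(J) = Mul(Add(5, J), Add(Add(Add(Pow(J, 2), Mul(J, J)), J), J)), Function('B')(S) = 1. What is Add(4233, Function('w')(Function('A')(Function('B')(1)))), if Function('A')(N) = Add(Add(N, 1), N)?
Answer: 4425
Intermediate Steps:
Function('A')(N) = Add(1, Mul(2, N)) (Function('A')(N) = Add(Add(1, N), N) = Add(1, Mul(2, N)))
Function('w')(J) = Mul(Add(5, J), Add(Mul(2, J), Mul(2, Pow(J, 2)))) (Function('w')(J) = Mul(Add(5, J), Add(Add(Add(Pow(J, 2), Pow(J, 2)), J), J)) = Mul(Add(5, J), Add(Add(Mul(2, Pow(J, 2)), J), J)) = Mul(Add(5, J), Add(Add(J, Mul(2, Pow(J, 2))), J)) = Mul(Add(5, J), Add(Mul(2, J), Mul(2, Pow(J, 2)))))
Add(4233, Function('w')(Function('A')(Function('B')(1)))) = Add(4233, Mul(2, Add(1, Mul(2, 1)), Add(5, Pow(Add(1, Mul(2, 1)), 2), Mul(6, Add(1, Mul(2, 1)))))) = Add(4233, Mul(2, Add(1, 2), Add(5, Pow(Add(1, 2), 2), Mul(6, Add(1, 2))))) = Add(4233, Mul(2, 3, Add(5, Pow(3, 2), Mul(6, 3)))) = Add(4233, Mul(2, 3, Add(5, 9, 18))) = Add(4233, Mul(2, 3, 32)) = Add(4233, 192) = 4425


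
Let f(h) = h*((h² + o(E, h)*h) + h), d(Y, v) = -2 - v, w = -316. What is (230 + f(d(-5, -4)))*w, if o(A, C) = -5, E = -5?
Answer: -70152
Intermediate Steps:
f(h) = h*(h² - 4*h) (f(h) = h*((h² - 5*h) + h) = h*(h² - 4*h))
(230 + f(d(-5, -4)))*w = (230 + (-2 - 1*(-4))²*(-4 + (-2 - 1*(-4))))*(-316) = (230 + (-2 + 4)²*(-4 + (-2 + 4)))*(-316) = (230 + 2²*(-4 + 2))*(-316) = (230 + 4*(-2))*(-316) = (230 - 8)*(-316) = 222*(-316) = -70152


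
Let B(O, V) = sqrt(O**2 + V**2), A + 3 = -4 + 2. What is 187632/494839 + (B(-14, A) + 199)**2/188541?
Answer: 18360601190/31099146633 + 398*sqrt(221)/188541 ≈ 0.62177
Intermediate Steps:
A = -5 (A = -3 + (-4 + 2) = -3 - 2 = -5)
187632/494839 + (B(-14, A) + 199)**2/188541 = 187632/494839 + (sqrt((-14)**2 + (-5)**2) + 199)**2/188541 = 187632*(1/494839) + (sqrt(196 + 25) + 199)**2*(1/188541) = 187632/494839 + (sqrt(221) + 199)**2*(1/188541) = 187632/494839 + (199 + sqrt(221))**2*(1/188541) = 187632/494839 + (199 + sqrt(221))**2/188541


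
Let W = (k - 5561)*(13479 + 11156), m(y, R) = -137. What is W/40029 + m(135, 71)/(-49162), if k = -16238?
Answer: -26400891376157/1967905698 ≈ -13416.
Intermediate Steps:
W = -537018365 (W = (-16238 - 5561)*(13479 + 11156) = -21799*24635 = -537018365)
W/40029 + m(135, 71)/(-49162) = -537018365/40029 - 137/(-49162) = -537018365*1/40029 - 137*(-1/49162) = -537018365/40029 + 137/49162 = -26400891376157/1967905698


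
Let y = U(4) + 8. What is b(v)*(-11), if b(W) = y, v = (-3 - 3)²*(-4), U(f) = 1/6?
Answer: -539/6 ≈ -89.833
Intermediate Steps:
U(f) = ⅙
v = -144 (v = (-6)²*(-4) = 36*(-4) = -144)
y = 49/6 (y = ⅙ + 8 = 49/6 ≈ 8.1667)
b(W) = 49/6
b(v)*(-11) = (49/6)*(-11) = -539/6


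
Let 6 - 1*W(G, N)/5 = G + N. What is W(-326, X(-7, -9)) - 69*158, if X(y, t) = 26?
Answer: -9372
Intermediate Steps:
W(G, N) = 30 - 5*G - 5*N (W(G, N) = 30 - 5*(G + N) = 30 + (-5*G - 5*N) = 30 - 5*G - 5*N)
W(-326, X(-7, -9)) - 69*158 = (30 - 5*(-326) - 5*26) - 69*158 = (30 + 1630 - 130) - 10902 = 1530 - 10902 = -9372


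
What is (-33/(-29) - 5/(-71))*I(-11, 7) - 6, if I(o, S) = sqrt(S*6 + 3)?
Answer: -6 + 7464*sqrt(5)/2059 ≈ 2.1059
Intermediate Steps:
I(o, S) = sqrt(3 + 6*S) (I(o, S) = sqrt(6*S + 3) = sqrt(3 + 6*S))
(-33/(-29) - 5/(-71))*I(-11, 7) - 6 = (-33/(-29) - 5/(-71))*sqrt(3 + 6*7) - 6 = (-33*(-1/29) - 5*(-1/71))*sqrt(3 + 42) - 6 = (33/29 + 5/71)*sqrt(45) - 6 = 2488*(3*sqrt(5))/2059 - 6 = 7464*sqrt(5)/2059 - 6 = -6 + 7464*sqrt(5)/2059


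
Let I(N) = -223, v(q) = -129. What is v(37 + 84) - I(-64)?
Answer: 94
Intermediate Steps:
v(37 + 84) - I(-64) = -129 - 1*(-223) = -129 + 223 = 94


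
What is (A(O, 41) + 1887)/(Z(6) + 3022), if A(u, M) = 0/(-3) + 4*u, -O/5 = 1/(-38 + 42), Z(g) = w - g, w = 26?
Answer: 941/1521 ≈ 0.61867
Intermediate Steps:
Z(g) = 26 - g
O = -5/4 (O = -5/(-38 + 42) = -5/4 ≈ -1.2500)
A(u, M) = 4*u (A(u, M) = 0*(-1/3) + 4*u = 0 + 4*u = 4*u)
(A(O, 41) + 1887)/(Z(6) + 3022) = (4*(-5/4) + 1887)/((26 - 1*6) + 3022) = (-5 + 1887)/((26 - 6) + 3022) = 1882/(20 + 3022) = 1882/3042 = 1882*(1/3042) = 941/1521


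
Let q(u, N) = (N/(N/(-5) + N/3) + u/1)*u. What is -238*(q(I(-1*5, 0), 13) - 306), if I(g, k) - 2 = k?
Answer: 68306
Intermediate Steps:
I(g, k) = 2 + k
q(u, N) = u*(15/2 + u) (q(u, N) = (N/(N*(-1/5) + N*(1/3)) + u*1)*u = (N/(-N/5 + N/3) + u)*u = (N/((2*N/15)) + u)*u = (N*(15/(2*N)) + u)*u = (15/2 + u)*u = u*(15/2 + u))
-238*(q(I(-1*5, 0), 13) - 306) = -238*((2 + 0)*(15 + 2*(2 + 0))/2 - 306) = -238*((1/2)*2*(15 + 2*2) - 306) = -238*((1/2)*2*(15 + 4) - 306) = -238*((1/2)*2*19 - 306) = -238*(19 - 306) = -238*(-287) = 68306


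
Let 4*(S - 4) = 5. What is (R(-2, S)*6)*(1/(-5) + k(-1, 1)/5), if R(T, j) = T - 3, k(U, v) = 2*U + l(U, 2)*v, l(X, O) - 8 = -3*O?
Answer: 6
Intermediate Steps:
l(X, O) = 8 - 3*O
k(U, v) = 2*U + 2*v (k(U, v) = 2*U + (8 - 3*2)*v = 2*U + (8 - 6)*v = 2*U + 2*v)
S = 21/4 (S = 4 + (1/4)*5 = 4 + 5/4 = 21/4 ≈ 5.2500)
R(T, j) = -3 + T
(R(-2, S)*6)*(1/(-5) + k(-1, 1)/5) = ((-3 - 2)*6)*(1/(-5) + (2*(-1) + 2*1)/5) = (-5*6)*(1*(-1/5) + (-2 + 2)*(1/5)) = -30*(-1/5 + 0*(1/5)) = -30*(-1/5 + 0) = -30*(-1/5) = 6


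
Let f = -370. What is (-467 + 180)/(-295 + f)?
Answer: 41/95 ≈ 0.43158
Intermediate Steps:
(-467 + 180)/(-295 + f) = (-467 + 180)/(-295 - 370) = -287/(-665) = -287*(-1/665) = 41/95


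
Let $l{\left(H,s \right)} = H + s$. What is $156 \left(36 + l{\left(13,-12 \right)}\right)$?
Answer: $5772$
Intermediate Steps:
$156 \left(36 + l{\left(13,-12 \right)}\right) = 156 \left(36 + \left(13 - 12\right)\right) = 156 \left(36 + 1\right) = 156 \cdot 37 = 5772$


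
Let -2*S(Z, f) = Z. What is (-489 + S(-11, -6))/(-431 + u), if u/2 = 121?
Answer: 967/378 ≈ 2.5582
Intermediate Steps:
u = 242 (u = 2*121 = 242)
S(Z, f) = -Z/2
(-489 + S(-11, -6))/(-431 + u) = (-489 - ½*(-11))/(-431 + 242) = (-489 + 11/2)/(-189) = -967/2*(-1/189) = 967/378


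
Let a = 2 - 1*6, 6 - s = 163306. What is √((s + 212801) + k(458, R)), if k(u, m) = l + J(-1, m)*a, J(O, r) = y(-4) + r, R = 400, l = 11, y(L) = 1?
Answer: 2*√11977 ≈ 218.88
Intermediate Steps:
s = -163300 (s = 6 - 1*163306 = 6 - 163306 = -163300)
J(O, r) = 1 + r
a = -4 (a = 2 - 6 = -4)
k(u, m) = 7 - 4*m (k(u, m) = 11 + (1 + m)*(-4) = 11 + (-4 - 4*m) = 7 - 4*m)
√((s + 212801) + k(458, R)) = √((-163300 + 212801) + (7 - 4*400)) = √(49501 + (7 - 1600)) = √(49501 - 1593) = √47908 = 2*√11977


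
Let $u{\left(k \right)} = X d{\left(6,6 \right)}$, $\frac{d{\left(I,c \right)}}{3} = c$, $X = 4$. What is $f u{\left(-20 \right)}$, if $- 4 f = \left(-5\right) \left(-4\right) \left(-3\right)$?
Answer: $1080$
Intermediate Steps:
$d{\left(I,c \right)} = 3 c$
$u{\left(k \right)} = 72$ ($u{\left(k \right)} = 4 \cdot 3 \cdot 6 = 4 \cdot 18 = 72$)
$f = 15$ ($f = - \frac{\left(-5\right) \left(-4\right) \left(-3\right)}{4} = - \frac{20 \left(-3\right)}{4} = \left(- \frac{1}{4}\right) \left(-60\right) = 15$)
$f u{\left(-20 \right)} = 15 \cdot 72 = 1080$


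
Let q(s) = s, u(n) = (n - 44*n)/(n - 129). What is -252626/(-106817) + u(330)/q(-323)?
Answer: 5972323676/2311626697 ≈ 2.5836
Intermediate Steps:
u(n) = -43*n/(-129 + n) (u(n) = (-43*n)/(-129 + n) = -43*n/(-129 + n))
-252626/(-106817) + u(330)/q(-323) = -252626/(-106817) - 43*330/(-129 + 330)/(-323) = -252626*(-1/106817) - 43*330/201*(-1/323) = 252626/106817 - 43*330*1/201*(-1/323) = 252626/106817 - 4730/67*(-1/323) = 252626/106817 + 4730/21641 = 5972323676/2311626697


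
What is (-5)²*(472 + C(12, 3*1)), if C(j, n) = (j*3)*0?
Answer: 11800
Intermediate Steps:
C(j, n) = 0 (C(j, n) = (3*j)*0 = 0)
(-5)²*(472 + C(12, 3*1)) = (-5)²*(472 + 0) = 25*472 = 11800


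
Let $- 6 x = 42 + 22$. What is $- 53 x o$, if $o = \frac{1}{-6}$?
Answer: $- \frac{848}{9} \approx -94.222$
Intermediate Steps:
$x = - \frac{32}{3}$ ($x = - \frac{42 + 22}{6} = \left(- \frac{1}{6}\right) 64 = - \frac{32}{3} \approx -10.667$)
$o = - \frac{1}{6} \approx -0.16667$
$- 53 x o = \left(-53\right) \left(- \frac{32}{3}\right) \left(- \frac{1}{6}\right) = \frac{1696}{3} \left(- \frac{1}{6}\right) = - \frac{848}{9}$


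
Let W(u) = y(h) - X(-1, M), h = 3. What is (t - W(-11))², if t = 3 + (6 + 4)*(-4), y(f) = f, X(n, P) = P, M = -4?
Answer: 1936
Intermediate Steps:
t = -37 (t = 3 + 10*(-4) = 3 - 40 = -37)
W(u) = 7 (W(u) = 3 - 1*(-4) = 3 + 4 = 7)
(t - W(-11))² = (-37 - 1*7)² = (-37 - 7)² = (-44)² = 1936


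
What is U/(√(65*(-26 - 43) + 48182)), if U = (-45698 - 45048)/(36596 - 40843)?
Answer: 90746*√43697/185581159 ≈ 0.10222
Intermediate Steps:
U = 90746/4247 (U = -90746/(-4247) = -90746*(-1/4247) = 90746/4247 ≈ 21.367)
U/(√(65*(-26 - 43) + 48182)) = 90746/(4247*(√(65*(-26 - 43) + 48182))) = 90746/(4247*(√(65*(-69) + 48182))) = 90746/(4247*(√(-4485 + 48182))) = 90746/(4247*(√43697)) = 90746*(√43697/43697)/4247 = 90746*√43697/185581159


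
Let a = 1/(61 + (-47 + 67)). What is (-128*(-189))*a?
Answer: 896/3 ≈ 298.67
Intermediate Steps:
a = 1/81 (a = 1/(61 + 20) = 1/81 ≈ 0.012346)
(-128*(-189))*a = -128*(-189)*(1/81) = 24192*(1/81) = 896/3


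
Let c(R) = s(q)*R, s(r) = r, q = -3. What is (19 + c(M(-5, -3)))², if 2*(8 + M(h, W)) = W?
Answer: 9025/4 ≈ 2256.3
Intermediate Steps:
M(h, W) = -8 + W/2
c(R) = -3*R
(19 + c(M(-5, -3)))² = (19 - 3*(-8 + (½)*(-3)))² = (19 - 3*(-8 - 3/2))² = (19 - 3*(-19/2))² = (19 + 57/2)² = (95/2)² = 9025/4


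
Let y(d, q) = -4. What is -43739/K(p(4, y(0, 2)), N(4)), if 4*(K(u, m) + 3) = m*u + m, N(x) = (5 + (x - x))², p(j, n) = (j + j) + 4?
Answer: -174956/313 ≈ -558.96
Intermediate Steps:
p(j, n) = 4 + 2*j (p(j, n) = 2*j + 4 = 4 + 2*j)
N(x) = 25 (N(x) = (5 + 0)² = 5² = 25)
K(u, m) = -3 + m/4 + m*u/4 (K(u, m) = -3 + (m*u + m)/4 = -3 + (m + m*u)/4 = -3 + (m/4 + m*u/4) = -3 + m/4 + m*u/4)
-43739/K(p(4, y(0, 2)), N(4)) = -43739/(-3 + (¼)*25 + (¼)*25*(4 + 2*4)) = -43739/(-3 + 25/4 + (¼)*25*(4 + 8)) = -43739/(-3 + 25/4 + (¼)*25*12) = -43739/(-3 + 25/4 + 75) = -43739/313/4 = -43739*4/313 = -174956/313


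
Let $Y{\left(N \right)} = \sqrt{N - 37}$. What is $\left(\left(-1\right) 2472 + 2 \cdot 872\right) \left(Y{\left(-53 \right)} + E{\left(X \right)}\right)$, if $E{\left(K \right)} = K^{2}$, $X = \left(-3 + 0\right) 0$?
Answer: $- 2184 i \sqrt{10} \approx - 6906.4 i$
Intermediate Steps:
$Y{\left(N \right)} = \sqrt{-37 + N}$
$X = 0$ ($X = \left(-3\right) 0 = 0$)
$\left(\left(-1\right) 2472 + 2 \cdot 872\right) \left(Y{\left(-53 \right)} + E{\left(X \right)}\right) = \left(\left(-1\right) 2472 + 2 \cdot 872\right) \left(\sqrt{-37 - 53} + 0^{2}\right) = \left(-2472 + 1744\right) \left(\sqrt{-90} + 0\right) = - 728 \left(3 i \sqrt{10} + 0\right) = - 728 \cdot 3 i \sqrt{10} = - 2184 i \sqrt{10}$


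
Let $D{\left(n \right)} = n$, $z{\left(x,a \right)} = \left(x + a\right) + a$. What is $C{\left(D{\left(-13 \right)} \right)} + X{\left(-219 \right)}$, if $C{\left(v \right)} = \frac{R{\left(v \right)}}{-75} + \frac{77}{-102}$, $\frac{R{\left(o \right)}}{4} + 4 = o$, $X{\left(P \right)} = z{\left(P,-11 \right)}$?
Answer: $- \frac{204721}{850} \approx -240.85$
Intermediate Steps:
$z{\left(x,a \right)} = x + 2 a$ ($z{\left(x,a \right)} = \left(a + x\right) + a = x + 2 a$)
$X{\left(P \right)} = -22 + P$ ($X{\left(P \right)} = P + 2 \left(-11\right) = P - 22 = -22 + P$)
$R{\left(o \right)} = -16 + 4 o$
$C{\left(v \right)} = - \frac{1381}{2550} - \frac{4 v}{75}$ ($C{\left(v \right)} = \frac{-16 + 4 v}{-75} + \frac{77}{-102} = \left(-16 + 4 v\right) \left(- \frac{1}{75}\right) + 77 \left(- \frac{1}{102}\right) = \left(\frac{16}{75} - \frac{4 v}{75}\right) - \frac{77}{102} = - \frac{1381}{2550} - \frac{4 v}{75}$)
$C{\left(D{\left(-13 \right)} \right)} + X{\left(-219 \right)} = \left(- \frac{1381}{2550} - - \frac{52}{75}\right) - 241 = \left(- \frac{1381}{2550} + \frac{52}{75}\right) - 241 = \frac{129}{850} - 241 = - \frac{204721}{850}$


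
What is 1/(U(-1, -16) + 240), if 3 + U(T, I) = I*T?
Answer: 1/253 ≈ 0.0039526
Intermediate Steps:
U(T, I) = -3 + I*T
1/(U(-1, -16) + 240) = 1/((-3 - 16*(-1)) + 240) = 1/((-3 + 16) + 240) = 1/(13 + 240) = 1/253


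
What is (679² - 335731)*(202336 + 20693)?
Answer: 27947763990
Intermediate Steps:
(679² - 335731)*(202336 + 20693) = (461041 - 335731)*223029 = 125310*223029 = 27947763990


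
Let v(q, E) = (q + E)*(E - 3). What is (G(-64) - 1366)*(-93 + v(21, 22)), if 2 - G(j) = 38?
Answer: -1015048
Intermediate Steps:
v(q, E) = (-3 + E)*(E + q) (v(q, E) = (E + q)*(-3 + E) = (-3 + E)*(E + q))
G(j) = -36 (G(j) = 2 - 1*38 = 2 - 38 = -36)
(G(-64) - 1366)*(-93 + v(21, 22)) = (-36 - 1366)*(-93 + (22**2 - 3*22 - 3*21 + 22*21)) = -1402*(-93 + (484 - 66 - 63 + 462)) = -1402*(-93 + 817) = -1402*724 = -1015048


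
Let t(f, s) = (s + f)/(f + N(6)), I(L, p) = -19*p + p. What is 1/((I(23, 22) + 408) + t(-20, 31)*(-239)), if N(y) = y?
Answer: 14/2797 ≈ 0.0050054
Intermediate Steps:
I(L, p) = -18*p
t(f, s) = (f + s)/(6 + f) (t(f, s) = (s + f)/(f + 6) = (f + s)/(6 + f))
1/((I(23, 22) + 408) + t(-20, 31)*(-239)) = 1/((-18*22 + 408) + ((-20 + 31)/(6 - 20))*(-239)) = 1/((-396 + 408) + (11/(-14))*(-239)) = 1/(12 - 1/14*11*(-239)) = 1/(12 - 11/14*(-239)) = 1/(12 + 2629/14) = 1/(2797/14) = 14/2797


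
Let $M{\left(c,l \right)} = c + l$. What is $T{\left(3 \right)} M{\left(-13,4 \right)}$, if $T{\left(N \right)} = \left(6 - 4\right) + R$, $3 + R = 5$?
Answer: $-36$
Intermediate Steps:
$R = 2$ ($R = -3 + 5 = 2$)
$T{\left(N \right)} = 4$ ($T{\left(N \right)} = \left(6 - 4\right) + 2 = 2 + 2 = 4$)
$T{\left(3 \right)} M{\left(-13,4 \right)} = 4 \left(-13 + 4\right) = 4 \left(-9\right) = -36$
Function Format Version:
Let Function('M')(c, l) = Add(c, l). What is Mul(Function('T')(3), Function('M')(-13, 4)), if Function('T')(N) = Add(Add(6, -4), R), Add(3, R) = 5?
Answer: -36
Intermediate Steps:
R = 2 (R = Add(-3, 5) = 2)
Function('T')(N) = 4 (Function('T')(N) = Add(Add(6, -4), 2) = Add(2, 2) = 4)
Mul(Function('T')(3), Function('M')(-13, 4)) = Mul(4, Add(-13, 4)) = Mul(4, -9) = -36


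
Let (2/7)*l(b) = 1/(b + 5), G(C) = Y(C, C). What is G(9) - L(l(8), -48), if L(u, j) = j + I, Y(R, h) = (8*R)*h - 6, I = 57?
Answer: 633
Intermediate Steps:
Y(R, h) = -6 + 8*R*h (Y(R, h) = 8*R*h - 6 = -6 + 8*R*h)
G(C) = -6 + 8*C**2 (G(C) = -6 + 8*C*C = -6 + 8*C**2)
l(b) = 7/(2*(5 + b)) (l(b) = 7/(2*(b + 5)) = 7/(2*(5 + b)))
L(u, j) = 57 + j (L(u, j) = j + 57 = 57 + j)
G(9) - L(l(8), -48) = (-6 + 8*9**2) - (57 - 48) = (-6 + 8*81) - 1*9 = (-6 + 648) - 9 = 642 - 9 = 633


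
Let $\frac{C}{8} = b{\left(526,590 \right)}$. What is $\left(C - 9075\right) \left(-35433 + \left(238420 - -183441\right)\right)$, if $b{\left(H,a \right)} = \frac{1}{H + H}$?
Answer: $- \frac{922296595444}{263} \approx -3.5068 \cdot 10^{9}$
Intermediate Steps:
$b{\left(H,a \right)} = \frac{1}{2 H}$
$C = \frac{2}{263}$ ($C = 8 \frac{1}{2 \cdot 526} = 8 \cdot \frac{1}{2} \cdot \frac{1}{526} = 8 \cdot \frac{1}{1052} = \frac{2}{263} \approx 0.0076046$)
$\left(C - 9075\right) \left(-35433 + \left(238420 - -183441\right)\right) = \left(\frac{2}{263} - 9075\right) \left(-35433 + \left(238420 - -183441\right)\right) = - \frac{2386723 \left(-35433 + \left(238420 + 183441\right)\right)}{263} = - \frac{2386723 \left(-35433 + 421861\right)}{263} = \left(- \frac{2386723}{263}\right) 386428 = - \frac{922296595444}{263}$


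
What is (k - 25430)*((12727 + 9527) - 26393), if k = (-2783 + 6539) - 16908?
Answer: 159690898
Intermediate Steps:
k = -13152 (k = 3756 - 16908 = -13152)
(k - 25430)*((12727 + 9527) - 26393) = (-13152 - 25430)*((12727 + 9527) - 26393) = -38582*(22254 - 26393) = -38582*(-4139) = 159690898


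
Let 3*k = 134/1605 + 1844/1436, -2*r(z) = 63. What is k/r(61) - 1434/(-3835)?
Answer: 857827324/2386484451 ≈ 0.35945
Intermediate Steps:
r(z) = -63/2 (r(z) = -1/2*63 = -63/2)
k = 788011/1728585 (k = (134/1605 + 1844/1436)/3 = (134*(1/1605) + 1844*(1/1436))/3 = (134/1605 + 461/359)/3 = (1/3)*(788011/576195) = 788011/1728585 ≈ 0.45587)
k/r(61) - 1434/(-3835) = 788011/(1728585*(-63/2)) - 1434/(-3835) = (788011/1728585)*(-2/63) - 1434*(-1/3835) = -225146/15557265 + 1434/3835 = 857827324/2386484451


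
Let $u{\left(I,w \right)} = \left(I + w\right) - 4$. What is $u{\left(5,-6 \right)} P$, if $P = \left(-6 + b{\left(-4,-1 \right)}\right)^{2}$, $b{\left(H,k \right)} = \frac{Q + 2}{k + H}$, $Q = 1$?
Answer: $- \frac{1089}{5} \approx -217.8$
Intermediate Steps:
$u{\left(I,w \right)} = -4 + I + w$
$b{\left(H,k \right)} = \frac{3}{H + k}$ ($b{\left(H,k \right)} = \frac{1 + 2}{k + H} = \frac{3}{H + k}$)
$P = \frac{1089}{25}$ ($P = \left(-6 + \frac{3}{-4 - 1}\right)^{2} = \left(-6 + \frac{3}{-5}\right)^{2} = \left(-6 + 3 \left(- \frac{1}{5}\right)\right)^{2} = \left(-6 - \frac{3}{5}\right)^{2} = \left(- \frac{33}{5}\right)^{2} = \frac{1089}{25} \approx 43.56$)
$u{\left(5,-6 \right)} P = \left(-4 + 5 - 6\right) \frac{1089}{25} = \left(-5\right) \frac{1089}{25} = - \frac{1089}{5}$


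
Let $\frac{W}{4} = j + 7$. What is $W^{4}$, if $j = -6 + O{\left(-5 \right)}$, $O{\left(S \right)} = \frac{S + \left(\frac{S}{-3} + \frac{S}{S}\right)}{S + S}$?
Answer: $\frac{29986576}{50625} \approx 592.33$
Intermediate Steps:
$O{\left(S \right)} = \frac{1 + \frac{2 S}{3}}{2 S}$ ($O{\left(S \right)} = \frac{S + \left(S \left(- \frac{1}{3}\right) + 1\right)}{2 S} = \left(S - \left(-1 + \frac{S}{3}\right)\right) \frac{1}{2 S} = \left(1 + \frac{2 S}{3}\right) \frac{1}{2 S} = \frac{1 + \frac{2 S}{3}}{2 S}$)
$j = - \frac{173}{30}$ ($j = -6 + \frac{3 + 2 \left(-5\right)}{6 \left(-5\right)} = -6 + \frac{1}{6} \left(- \frac{1}{5}\right) \left(3 - 10\right) = -6 + \frac{1}{6} \left(- \frac{1}{5}\right) \left(-7\right) = -6 + \frac{7}{30} = - \frac{173}{30} \approx -5.7667$)
$W = \frac{74}{15}$ ($W = 4 \left(- \frac{173}{30} + 7\right) = 4 \cdot \frac{37}{30} = \frac{74}{15} \approx 4.9333$)
$W^{4} = \left(\frac{74}{15}\right)^{4} = \frac{29986576}{50625}$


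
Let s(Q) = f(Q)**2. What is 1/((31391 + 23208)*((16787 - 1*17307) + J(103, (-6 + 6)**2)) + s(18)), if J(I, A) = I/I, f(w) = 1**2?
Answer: -1/28336880 ≈ -3.5290e-8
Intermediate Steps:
f(w) = 1
J(I, A) = 1
s(Q) = 1 (s(Q) = 1**2 = 1)
1/((31391 + 23208)*((16787 - 1*17307) + J(103, (-6 + 6)**2)) + s(18)) = 1/((31391 + 23208)*((16787 - 1*17307) + 1) + 1) = 1/(54599*((16787 - 17307) + 1) + 1) = 1/(54599*(-520 + 1) + 1) = 1/(54599*(-519) + 1) = 1/(-28336881 + 1) = 1/(-28336880) = -1/28336880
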